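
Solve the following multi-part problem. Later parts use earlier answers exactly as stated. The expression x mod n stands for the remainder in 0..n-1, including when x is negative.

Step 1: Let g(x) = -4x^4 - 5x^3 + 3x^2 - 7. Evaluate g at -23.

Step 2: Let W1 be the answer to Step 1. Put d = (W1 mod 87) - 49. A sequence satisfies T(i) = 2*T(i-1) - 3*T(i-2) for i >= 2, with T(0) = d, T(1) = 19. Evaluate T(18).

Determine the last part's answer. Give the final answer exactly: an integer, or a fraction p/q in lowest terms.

-691825

Step 1: -4*(-23)^4 - 5*(-23)^3 + 3*(-23)^2 - 7 = (-1119364) + (60835) + (1587) + (-7) = -1056949; answer -1056949
Step 2: W1 = -1056949; d = -35; T(2) = 2*(19) - 3*(-35) = 143; iterating: T(2)=143, T(3)=229, T(4)=29, T(5)=-629, T(6)=-1345, T(7)=-803, T(8)=2429, T(9)=7267, T(10)=7247, T(11)=-7307, T(12)=-36355, T(13)=-50789, T(14)=7487, T(15)=167341, T(16)=312221, T(17)=122419, T(18)=-691825; answer -691825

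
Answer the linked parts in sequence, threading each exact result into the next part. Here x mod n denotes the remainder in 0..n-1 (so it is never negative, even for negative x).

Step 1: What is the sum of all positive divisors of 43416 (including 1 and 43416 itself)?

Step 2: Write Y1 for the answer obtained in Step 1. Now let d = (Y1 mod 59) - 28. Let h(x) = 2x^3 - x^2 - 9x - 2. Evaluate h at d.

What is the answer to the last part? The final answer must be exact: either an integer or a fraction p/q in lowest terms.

Step 1: 43416 = 2^3 * 3^4 * 67; sigma = (1 + 2 + 4 + 8) * (1 + 3 + 9 + 27 + 81) * (1 + 67) = 15 * 121 * 68 = 123420; answer 123420
Step 2: Y1 = 123420; d = 23; 2*(23)^3 - 1*(23)^2 - 9*(23)^1 - 2 = (24334) + (-529) + (-207) + (-2) = 23596; answer 23596

23596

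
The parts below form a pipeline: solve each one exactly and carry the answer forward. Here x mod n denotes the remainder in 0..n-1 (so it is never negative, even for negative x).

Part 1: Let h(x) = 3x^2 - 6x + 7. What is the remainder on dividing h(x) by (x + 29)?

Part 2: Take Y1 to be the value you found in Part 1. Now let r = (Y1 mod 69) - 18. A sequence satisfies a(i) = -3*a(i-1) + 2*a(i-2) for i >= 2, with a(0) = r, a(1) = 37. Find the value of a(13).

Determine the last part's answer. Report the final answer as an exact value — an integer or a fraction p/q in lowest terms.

Part 1: remainder = value at the root: 3*(-29)^2 - 6*(-29)^1 + 7 = (2523) + (174) + (7) = 2704; answer 2704
Part 2: Y1 = 2704; r = -5; a(2) = -3*(37) + 2*(-5) = -121; iterating: a(2)=-121, a(3)=437, a(4)=-1553, a(5)=5533, a(6)=-19705, a(7)=70181, a(8)=-249953, a(9)=890221, a(10)=-3170569, a(11)=11292149, a(12)=-40217585, a(13)=143237053; answer 143237053

143237053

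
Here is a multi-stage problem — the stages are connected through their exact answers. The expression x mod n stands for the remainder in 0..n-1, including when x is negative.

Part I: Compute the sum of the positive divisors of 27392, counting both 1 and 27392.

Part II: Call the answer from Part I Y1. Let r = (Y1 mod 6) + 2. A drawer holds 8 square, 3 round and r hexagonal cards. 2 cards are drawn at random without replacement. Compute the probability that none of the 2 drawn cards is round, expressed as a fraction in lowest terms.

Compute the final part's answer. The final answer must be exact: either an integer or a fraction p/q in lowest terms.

15/26

Part I: 27392 = 2^8 * 107; sigma = (1 + 2 + 4 + 8 + 16 + 32 + 64 + 128 + 256) * (1 + 107) = 511 * 108 = 55188; answer 55188
Part II: Y1 = 55188; r = 2; total draws C(13,2) = 78; favorable C(10,2) = 45; P = 15/26; answer 15/26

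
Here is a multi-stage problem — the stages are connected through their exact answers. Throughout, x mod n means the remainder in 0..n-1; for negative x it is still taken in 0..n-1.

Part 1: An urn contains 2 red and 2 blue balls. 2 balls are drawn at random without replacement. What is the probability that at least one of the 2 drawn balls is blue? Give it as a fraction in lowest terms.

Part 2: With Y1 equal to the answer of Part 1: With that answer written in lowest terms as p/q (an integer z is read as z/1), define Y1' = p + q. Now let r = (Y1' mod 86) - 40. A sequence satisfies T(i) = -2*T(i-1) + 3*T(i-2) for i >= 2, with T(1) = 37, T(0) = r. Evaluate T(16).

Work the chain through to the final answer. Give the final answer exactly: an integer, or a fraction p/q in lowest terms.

Part 1: total draws C(4,2) = 6; complement C(2,2) = 1; favorable 6 - 1 = 5; P = 5/6; answer 5/6
Part 2: Y1 = 5/6; threaded value p + q = 11; r = -29; T(2) = -2*(37) + 3*(-29) = -161; iterating: T(2)=-161, T(3)=433, T(4)=-1349, T(5)=3997, T(6)=-12041, T(7)=36073, T(8)=-108269, T(9)=324757, T(10)=-974321, T(11)=2922913, T(12)=-8768789, T(13)=26306317, T(14)=-78919001, T(15)=236756953, T(16)=-710270909; answer -710270909

-710270909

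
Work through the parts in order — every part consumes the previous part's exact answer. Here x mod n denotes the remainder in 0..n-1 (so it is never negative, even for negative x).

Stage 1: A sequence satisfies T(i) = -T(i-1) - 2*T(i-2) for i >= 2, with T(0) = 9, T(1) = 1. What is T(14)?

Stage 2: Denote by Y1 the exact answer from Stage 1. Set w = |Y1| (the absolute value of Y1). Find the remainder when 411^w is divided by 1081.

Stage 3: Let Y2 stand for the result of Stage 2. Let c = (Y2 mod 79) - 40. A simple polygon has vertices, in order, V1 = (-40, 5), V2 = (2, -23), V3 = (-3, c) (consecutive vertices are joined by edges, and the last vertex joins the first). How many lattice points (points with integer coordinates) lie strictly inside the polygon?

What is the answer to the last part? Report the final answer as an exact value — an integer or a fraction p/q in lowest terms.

Stage 1: T(2) = -1*(1) - 2*(9) = -19; iterating: T(2)=-19, T(3)=17, T(4)=21, T(5)=-55, T(6)=13, T(7)=97, T(8)=-123, T(9)=-71, T(10)=317, T(11)=-175, T(12)=-459, T(13)=809, T(14)=109; answer 109
Stage 2: Y1 = 109; w = 109; squarings mod 1081: 411^1=411, 411^2=285, 411^4=150, 411^8=880, 411^16=404, 411^32=1066, 411^64=225; 411^109 = 411^1 * 411^4 * 411^8 * 411^32 * 411^64 = 1027 (mod 1081); answer 1027
Stage 3: Y2 = 1027; c = -40; cross terms: (-40*-23 - 2*5)=910, (2*-40 - -3*-23)=-149, (-3*5 - -40*-40)=-1615; twice the area = |-854| = 854; area = 427; boundary points = 14 + 1 + 1 = 16; strictly interior points = area - boundary/2 + 1 = 420; answer 420

420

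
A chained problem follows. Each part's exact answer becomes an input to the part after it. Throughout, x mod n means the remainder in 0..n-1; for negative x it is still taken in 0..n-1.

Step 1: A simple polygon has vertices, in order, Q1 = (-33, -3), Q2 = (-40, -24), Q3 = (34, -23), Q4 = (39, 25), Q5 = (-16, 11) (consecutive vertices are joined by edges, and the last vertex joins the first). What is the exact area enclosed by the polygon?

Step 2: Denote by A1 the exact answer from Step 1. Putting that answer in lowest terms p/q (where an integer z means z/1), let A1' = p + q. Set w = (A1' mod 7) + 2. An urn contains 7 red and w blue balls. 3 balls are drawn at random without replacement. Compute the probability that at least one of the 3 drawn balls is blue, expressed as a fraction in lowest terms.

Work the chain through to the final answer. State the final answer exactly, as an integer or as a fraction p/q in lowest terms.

7/12

Step 1: cross terms: (-33*-24 - -40*-3)=672, (-40*-23 - 34*-24)=1736, (34*25 - 39*-23)=1747, (39*11 - -16*25)=829, (-16*-3 - -33*11)=411; twice the area = |5395| = 5395; area = 5395/2; answer 5395/2
Step 2: A1 = 5395/2; threaded value p + q = 5397; w = 2; total draws C(9,3) = 84; complement C(7,3) = 35; favorable 84 - 35 = 49; P = 7/12; answer 7/12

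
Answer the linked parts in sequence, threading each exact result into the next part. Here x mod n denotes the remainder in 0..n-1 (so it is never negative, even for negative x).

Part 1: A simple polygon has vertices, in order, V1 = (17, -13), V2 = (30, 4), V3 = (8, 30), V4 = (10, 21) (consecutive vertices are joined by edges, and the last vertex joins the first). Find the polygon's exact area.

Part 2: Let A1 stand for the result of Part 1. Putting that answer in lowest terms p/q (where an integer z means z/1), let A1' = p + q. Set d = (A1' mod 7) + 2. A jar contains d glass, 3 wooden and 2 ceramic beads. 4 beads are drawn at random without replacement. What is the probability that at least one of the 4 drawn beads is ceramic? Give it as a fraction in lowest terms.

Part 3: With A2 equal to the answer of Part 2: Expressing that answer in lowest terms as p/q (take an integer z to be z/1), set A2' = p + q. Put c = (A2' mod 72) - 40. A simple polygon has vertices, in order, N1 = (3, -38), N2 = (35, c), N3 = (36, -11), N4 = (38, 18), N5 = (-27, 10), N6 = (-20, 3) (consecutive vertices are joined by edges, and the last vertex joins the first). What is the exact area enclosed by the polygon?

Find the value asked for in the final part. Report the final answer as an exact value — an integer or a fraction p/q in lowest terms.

Part 1: cross terms: (17*4 - 30*-13)=458, (30*30 - 8*4)=868, (8*21 - 10*30)=-132, (10*-13 - 17*21)=-487; twice the area = |707| = 707; area = 707/2; answer 707/2
Part 2: A1 = 707/2; threaded value p + q = 709; d = 4; total draws C(9,4) = 126; complement C(7,4) = 35; favorable 126 - 35 = 91; P = 13/18; answer 13/18
Part 3: A2 = 13/18; threaded value p + q = 31; c = -9; cross terms: (3*-9 - 35*-38)=1303, (35*-11 - 36*-9)=-61, (36*18 - 38*-11)=1066, (38*10 - -27*18)=866, (-27*3 - -20*10)=119, (-20*-38 - 3*3)=751; twice the area = |4044| = 4044; area = 2022; answer 2022

2022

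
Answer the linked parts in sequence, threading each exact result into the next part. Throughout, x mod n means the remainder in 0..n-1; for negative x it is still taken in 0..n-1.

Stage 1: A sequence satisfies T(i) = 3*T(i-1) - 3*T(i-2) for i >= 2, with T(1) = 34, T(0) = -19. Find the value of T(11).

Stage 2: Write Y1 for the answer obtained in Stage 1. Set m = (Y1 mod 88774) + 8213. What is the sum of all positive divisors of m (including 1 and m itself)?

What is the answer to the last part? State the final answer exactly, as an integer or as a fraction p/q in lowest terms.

Stage 1: T(2) = 3*(34) - 3*(-19) = 159; iterating: T(2)=159, T(3)=375, T(4)=648, T(5)=819, T(6)=513, T(7)=-918, T(8)=-4293, T(9)=-10125, T(10)=-17496, T(11)=-22113; answer -22113
Stage 2: Y1 = -22113; m = 74874; 74874 = 2 * 3 * 12479; sigma = (1 + 2) * (1 + 3) * (1 + 12479) = 3 * 4 * 12480 = 149760; answer 149760

149760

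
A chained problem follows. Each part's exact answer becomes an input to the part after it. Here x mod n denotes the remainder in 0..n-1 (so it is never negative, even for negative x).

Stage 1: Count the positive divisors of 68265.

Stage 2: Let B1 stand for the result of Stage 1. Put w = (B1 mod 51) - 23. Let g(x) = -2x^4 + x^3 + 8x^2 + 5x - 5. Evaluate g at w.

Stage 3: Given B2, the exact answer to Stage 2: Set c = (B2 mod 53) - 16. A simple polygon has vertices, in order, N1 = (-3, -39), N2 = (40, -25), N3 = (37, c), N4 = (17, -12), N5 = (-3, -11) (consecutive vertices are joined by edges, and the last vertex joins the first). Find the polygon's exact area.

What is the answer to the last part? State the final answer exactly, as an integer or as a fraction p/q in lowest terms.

Stage 1: 68265 = 3^2 * 5 * 37 * 41; number of divisors = (2+1) * (1+1) * (1+1) * (1+1) = 24; answer 24
Stage 2: B1 = 24; w = 1; -2*(1)^4 + 1*(1)^3 + 8*(1)^2 + 5*(1)^1 - 5 = (-2) + (1) + (8) + (5) + (-5) = 7; answer 7
Stage 3: B2 = 7; c = -9; cross terms: (-3*-25 - 40*-39)=1635, (40*-9 - 37*-25)=565, (37*-12 - 17*-9)=-291, (17*-11 - -3*-12)=-223, (-3*-39 - -3*-11)=84; twice the area = |1770| = 1770; area = 885; answer 885

885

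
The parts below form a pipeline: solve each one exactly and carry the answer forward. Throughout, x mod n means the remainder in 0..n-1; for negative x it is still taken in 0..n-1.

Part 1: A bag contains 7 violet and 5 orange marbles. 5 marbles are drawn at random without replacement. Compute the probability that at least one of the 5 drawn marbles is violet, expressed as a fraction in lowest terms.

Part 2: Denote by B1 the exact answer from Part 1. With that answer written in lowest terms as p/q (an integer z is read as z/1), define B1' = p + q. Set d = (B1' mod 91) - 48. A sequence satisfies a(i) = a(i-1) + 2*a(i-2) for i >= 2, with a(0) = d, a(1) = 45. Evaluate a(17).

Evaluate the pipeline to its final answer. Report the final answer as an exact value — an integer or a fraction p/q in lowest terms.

1441815

Part 1: total draws C(12,5) = 792; complement C(5,5) = 1; favorable 792 - 1 = 791; P = 791/792; answer 791/792
Part 2: B1 = 791/792; threaded value p + q = 1583; d = -12; a(2) = 1*(45) + 2*(-12) = 21; iterating: a(2)=21, a(3)=111, a(4)=153, a(5)=375, a(6)=681, a(7)=1431, a(8)=2793, a(9)=5655, a(10)=11241, a(11)=22551, a(12)=45033, a(13)=90135, a(14)=180201, a(15)=360471, a(16)=720873, a(17)=1441815; answer 1441815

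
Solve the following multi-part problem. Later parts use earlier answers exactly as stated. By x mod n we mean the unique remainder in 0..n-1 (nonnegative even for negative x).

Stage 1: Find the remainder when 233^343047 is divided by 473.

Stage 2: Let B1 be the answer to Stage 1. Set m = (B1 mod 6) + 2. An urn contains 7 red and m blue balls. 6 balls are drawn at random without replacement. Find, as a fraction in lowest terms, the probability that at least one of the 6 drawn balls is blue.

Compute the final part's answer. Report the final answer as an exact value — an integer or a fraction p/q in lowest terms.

29/30

Stage 1: squarings mod 473: 233^1=233, 233^2=367, 233^4=357, 233^8=212, 233^16=9, 233^32=81, 233^64=412, 233^128=410, 233^256=185, 233^512=169, 233^1024=181, 233^2048=124, 233^4096=240, 233^8192=367, 233^16384=357, 233^32768=212, 233^65536=9, 233^131072=81, 233^262144=412; 233^343047 = 233^1 * 233^2 * 233^4 * 233^1024 * 233^2048 * 233^4096 * 233^8192 * 233^65536 * 233^262144 = 469 (mod 473); answer 469
Stage 2: B1 = 469; m = 3; total draws C(10,6) = 210; complement C(7,6) = 7; favorable 210 - 7 = 203; P = 29/30; answer 29/30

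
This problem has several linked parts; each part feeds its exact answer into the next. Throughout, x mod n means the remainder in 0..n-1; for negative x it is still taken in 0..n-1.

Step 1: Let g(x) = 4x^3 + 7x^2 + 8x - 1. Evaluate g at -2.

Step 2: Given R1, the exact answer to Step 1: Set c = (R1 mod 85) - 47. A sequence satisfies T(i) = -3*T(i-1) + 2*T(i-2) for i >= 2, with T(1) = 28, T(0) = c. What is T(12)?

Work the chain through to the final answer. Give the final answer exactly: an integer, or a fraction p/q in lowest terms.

-18643582

Step 1: 4*(-2)^3 + 7*(-2)^2 + 8*(-2)^1 - 1 = (-32) + (28) + (-16) + (-1) = -21; answer -21
Step 2: R1 = -21; c = 17; T(2) = -3*(28) + 2*(17) = -50; iterating: T(2)=-50, T(3)=206, T(4)=-718, T(5)=2566, T(6)=-9134, T(7)=32534, T(8)=-115870, T(9)=412678, T(10)=-1469774, T(11)=5234678, T(12)=-18643582; answer -18643582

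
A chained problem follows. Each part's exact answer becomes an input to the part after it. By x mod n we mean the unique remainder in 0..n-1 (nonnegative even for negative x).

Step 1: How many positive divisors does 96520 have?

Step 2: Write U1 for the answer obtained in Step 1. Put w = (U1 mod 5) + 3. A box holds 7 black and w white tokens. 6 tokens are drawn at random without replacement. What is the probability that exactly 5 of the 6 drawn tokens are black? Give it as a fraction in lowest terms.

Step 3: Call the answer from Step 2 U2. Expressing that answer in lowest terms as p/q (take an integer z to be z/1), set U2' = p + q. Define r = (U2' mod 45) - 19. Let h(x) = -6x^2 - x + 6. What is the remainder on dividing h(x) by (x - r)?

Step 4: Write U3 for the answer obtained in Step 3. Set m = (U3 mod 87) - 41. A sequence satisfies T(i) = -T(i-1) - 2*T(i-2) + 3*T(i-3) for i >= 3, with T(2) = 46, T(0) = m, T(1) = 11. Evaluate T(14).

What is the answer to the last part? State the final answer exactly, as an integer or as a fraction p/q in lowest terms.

Step 1: 96520 = 2^3 * 5 * 19 * 127; number of divisors = (3+1) * (1+1) * (1+1) * (1+1) = 32; answer 32
Step 2: U1 = 32; w = 5; total draws C(12,6) = 924; favorable C(7,5)*C(5,1) = 105; P = 5/44; answer 5/44
Step 3: U2 = 5/44; threaded value p + q = 49; r = -15; remainder = value at the root: -6*(-15)^2 - 1*(-15)^1 + 6 = (-1350) + (15) + (6) = -1329; answer -1329
Step 4: U3 = -1329; m = 22; T(3) = -1*(46) - 2*(11) + 3*(22) = -2; iterating: T(3)=-2, T(4)=-57, T(5)=199, T(6)=-91, T(7)=-478, T(8)=1257, T(9)=-574, T(10)=-3374, T(11)=8293, T(12)=-3267, T(13)=-23441, T(14)=54854; answer 54854

54854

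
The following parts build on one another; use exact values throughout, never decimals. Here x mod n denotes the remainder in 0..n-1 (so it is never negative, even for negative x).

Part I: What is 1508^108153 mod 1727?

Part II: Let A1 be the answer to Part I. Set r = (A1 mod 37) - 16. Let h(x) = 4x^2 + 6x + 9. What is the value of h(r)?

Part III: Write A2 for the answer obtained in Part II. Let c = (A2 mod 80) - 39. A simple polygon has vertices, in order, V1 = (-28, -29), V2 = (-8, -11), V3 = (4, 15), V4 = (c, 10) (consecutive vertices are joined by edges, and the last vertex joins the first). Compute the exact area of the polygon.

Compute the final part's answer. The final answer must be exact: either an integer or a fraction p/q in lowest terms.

236

Part I: squarings mod 1727: 1508^1=1508, 1508^2=1332, 1508^4=595, 1508^8=1717, 1508^16=100, 1508^32=1365, 1508^64=1519, 1508^128=89, 1508^256=1013, 1508^512=331, 1508^1024=760, 1508^2048=782, 1508^4096=166, 1508^8192=1651, 1508^16384=595, 1508^32768=1717, 1508^65536=100; 1508^108153 = 1508^1 * 1508^8 * 1508^16 * 1508^32 * 1508^64 * 1508^512 * 1508^1024 * 1508^8192 * 1508^32768 * 1508^65536 = 45 (mod 1727); answer 45
Part II: A1 = 45; r = -8; 4*(-8)^2 + 6*(-8)^1 + 9 = (256) + (-48) + (9) = 217; answer 217
Part III: A2 = 217; c = 18; cross terms: (-28*-11 - -8*-29)=76, (-8*15 - 4*-11)=-76, (4*10 - 18*15)=-230, (18*-29 - -28*10)=-242; twice the area = |-472| = 472; area = 236; answer 236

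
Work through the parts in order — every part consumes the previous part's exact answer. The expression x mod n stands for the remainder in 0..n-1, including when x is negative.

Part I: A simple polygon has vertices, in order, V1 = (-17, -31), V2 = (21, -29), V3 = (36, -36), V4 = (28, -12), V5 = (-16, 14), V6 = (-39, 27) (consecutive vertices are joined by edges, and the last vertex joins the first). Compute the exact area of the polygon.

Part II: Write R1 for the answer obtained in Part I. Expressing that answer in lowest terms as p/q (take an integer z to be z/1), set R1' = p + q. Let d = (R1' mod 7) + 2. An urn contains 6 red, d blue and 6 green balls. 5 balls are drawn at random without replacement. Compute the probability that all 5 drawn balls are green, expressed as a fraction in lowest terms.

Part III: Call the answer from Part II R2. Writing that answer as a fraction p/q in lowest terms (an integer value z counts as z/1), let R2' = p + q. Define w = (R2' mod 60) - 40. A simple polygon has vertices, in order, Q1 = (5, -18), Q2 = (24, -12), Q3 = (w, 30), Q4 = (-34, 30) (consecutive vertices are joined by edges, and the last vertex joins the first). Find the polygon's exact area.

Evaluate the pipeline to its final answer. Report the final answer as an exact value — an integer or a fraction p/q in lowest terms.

1350

Part I: cross terms: (-17*-29 - 21*-31)=1144, (21*-36 - 36*-29)=288, (36*-12 - 28*-36)=576, (28*14 - -16*-12)=200, (-16*27 - -39*14)=114, (-39*-31 - -17*27)=1668; twice the area = |3990| = 3990; area = 1995; answer 1995
Part II: R1 = 1995; threaded value p + q = 1996; d = 3; total draws C(15,5) = 3003; favorable C(6,5) = 6; P = 2/1001; answer 2/1001
Part III: R2 = 2/1001; threaded value p + q = 1003; w = 3; cross terms: (5*-12 - 24*-18)=372, (24*30 - 3*-12)=756, (3*30 - -34*30)=1110, (-34*-18 - 5*30)=462; twice the area = |2700| = 2700; area = 1350; answer 1350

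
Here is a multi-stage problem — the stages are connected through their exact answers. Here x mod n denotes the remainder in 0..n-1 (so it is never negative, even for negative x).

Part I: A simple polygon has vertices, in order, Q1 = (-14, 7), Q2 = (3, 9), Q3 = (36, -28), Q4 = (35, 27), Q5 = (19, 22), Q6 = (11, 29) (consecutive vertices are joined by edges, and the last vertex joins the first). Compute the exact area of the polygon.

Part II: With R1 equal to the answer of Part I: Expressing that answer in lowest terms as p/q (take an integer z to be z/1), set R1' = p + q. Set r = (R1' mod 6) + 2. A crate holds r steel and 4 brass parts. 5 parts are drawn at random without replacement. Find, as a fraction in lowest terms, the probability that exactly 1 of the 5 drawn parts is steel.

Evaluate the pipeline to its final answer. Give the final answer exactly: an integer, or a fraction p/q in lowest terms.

1/3

Part I: cross terms: (-14*9 - 3*7)=-147, (3*-28 - 36*9)=-408, (36*27 - 35*-28)=1952, (35*22 - 19*27)=257, (19*29 - 11*22)=309, (11*7 - -14*29)=483; twice the area = |2446| = 2446; area = 1223; answer 1223
Part II: R1 = 1223; threaded value p + q = 1224; r = 2; total draws C(6,5) = 6; favorable C(2,1)*C(4,4) = 2; P = 1/3; answer 1/3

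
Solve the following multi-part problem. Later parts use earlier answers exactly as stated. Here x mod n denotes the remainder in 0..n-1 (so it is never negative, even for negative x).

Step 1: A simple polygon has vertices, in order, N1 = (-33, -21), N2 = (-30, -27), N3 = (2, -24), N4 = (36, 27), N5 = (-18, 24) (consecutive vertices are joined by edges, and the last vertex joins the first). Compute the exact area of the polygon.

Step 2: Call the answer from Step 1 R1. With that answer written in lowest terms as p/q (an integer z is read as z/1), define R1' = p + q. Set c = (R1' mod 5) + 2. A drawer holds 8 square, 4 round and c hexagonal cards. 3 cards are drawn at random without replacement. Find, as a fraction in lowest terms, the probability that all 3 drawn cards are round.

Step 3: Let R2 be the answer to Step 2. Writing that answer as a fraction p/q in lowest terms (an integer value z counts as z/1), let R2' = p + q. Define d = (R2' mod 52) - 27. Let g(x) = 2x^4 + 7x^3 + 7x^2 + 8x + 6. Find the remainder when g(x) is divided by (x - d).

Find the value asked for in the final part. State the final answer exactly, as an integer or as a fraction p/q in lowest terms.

Step 1: cross terms: (-33*-27 - -30*-21)=261, (-30*-24 - 2*-27)=774, (2*27 - 36*-24)=918, (36*24 - -18*27)=1350, (-18*-21 - -33*24)=1170; twice the area = |4473| = 4473; area = 4473/2; answer 4473/2
Step 2: R1 = 4473/2; threaded value p + q = 4475; c = 2; total draws C(14,3) = 364; favorable C(4,3) = 4; P = 1/91; answer 1/91
Step 3: R2 = 1/91; threaded value p + q = 92; d = 13; remainder = value at the root: 2*(13)^4 + 7*(13)^3 + 7*(13)^2 + 8*(13)^1 + 6 = (57122) + (15379) + (1183) + (104) + (6) = 73794; answer 73794

73794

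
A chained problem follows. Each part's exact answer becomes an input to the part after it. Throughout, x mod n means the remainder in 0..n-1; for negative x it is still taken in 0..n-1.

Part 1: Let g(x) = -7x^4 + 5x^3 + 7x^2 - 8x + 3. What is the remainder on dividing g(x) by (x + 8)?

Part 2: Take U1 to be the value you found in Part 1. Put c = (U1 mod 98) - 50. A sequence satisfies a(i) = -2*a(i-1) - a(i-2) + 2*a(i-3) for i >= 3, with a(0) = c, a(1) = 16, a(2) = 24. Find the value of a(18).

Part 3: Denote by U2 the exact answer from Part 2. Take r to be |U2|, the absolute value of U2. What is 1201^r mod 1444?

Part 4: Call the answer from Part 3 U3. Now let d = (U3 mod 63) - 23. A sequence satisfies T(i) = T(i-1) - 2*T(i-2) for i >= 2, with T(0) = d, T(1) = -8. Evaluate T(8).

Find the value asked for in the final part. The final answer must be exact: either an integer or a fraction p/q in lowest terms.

Part 1: remainder = value at the root: -7*(-8)^4 + 5*(-8)^3 + 7*(-8)^2 - 8*(-8)^1 + 3 = (-28672) + (-2560) + (448) + (64) + (3) = -30717; answer -30717
Part 2: U1 = -30717; c = 5; a(3) = -2*(24) - 1*(16) + 2*(5) = -54; iterating: a(3)=-54, a(4)=116, a(5)=-130, a(6)=36, a(7)=290, a(8)=-876, a(9)=1534, a(10)=-1612, a(11)=-62, a(12)=4804, a(13)=-12770, a(14)=20612, a(15)=-18846, a(16)=-8460, a(17)=76990, a(18)=-183212; answer -183212
Part 3: U2 = -183212; r = 183212; squarings mod 1444: 1201^1=1201, 1201^2=1289, 1201^4=921, 1201^8=613, 1201^16=329, 1201^32=1385, 1201^64=593, 1201^128=757, 1201^256=1225, 1201^512=309, 1201^1024=177, 1201^2048=1005, 1201^4096=669, 1201^8192=1365, 1201^16384=465, 1201^32768=1069, 1201^65536=557, 1201^131072=1233; 1201^183212 = 1201^4 * 1201^8 * 1201^32 * 1201^128 * 1201^256 * 1201^512 * 1201^2048 * 1201^16384 * 1201^32768 * 1201^131072 = 1297 (mod 1444); answer 1297
Part 4: U3 = 1297; d = 14; T(2) = 1*(-8) - 2*(14) = -36; iterating: T(2)=-36, T(3)=-20, T(4)=52, T(5)=92, T(6)=-12, T(7)=-196, T(8)=-172; answer -172

-172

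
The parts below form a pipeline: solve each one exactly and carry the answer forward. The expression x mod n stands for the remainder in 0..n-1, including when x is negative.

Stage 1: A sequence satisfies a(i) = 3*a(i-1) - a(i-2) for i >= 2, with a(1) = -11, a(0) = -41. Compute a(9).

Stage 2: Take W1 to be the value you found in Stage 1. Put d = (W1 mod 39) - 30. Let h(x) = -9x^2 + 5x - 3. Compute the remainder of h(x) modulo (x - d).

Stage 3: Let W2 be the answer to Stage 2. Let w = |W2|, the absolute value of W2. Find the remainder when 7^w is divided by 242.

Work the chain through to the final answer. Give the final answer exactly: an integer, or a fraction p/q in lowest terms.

17

Stage 1: a(2) = 3*(-11) - 1*(-41) = 8; iterating: a(2)=8, a(3)=35, a(4)=97, a(5)=256, a(6)=671, a(7)=1757, a(8)=4600, a(9)=12043; answer 12043
Stage 2: W1 = 12043; d = 1; remainder = value at the root: -9*(1)^2 + 5*(1)^1 - 3 = (-9) + (5) + (-3) = -7; answer -7
Stage 3: W2 = -7; w = 7; squarings mod 242: 7^1=7, 7^2=49, 7^4=223; 7^7 = 7^1 * 7^2 * 7^4 = 17 (mod 242); answer 17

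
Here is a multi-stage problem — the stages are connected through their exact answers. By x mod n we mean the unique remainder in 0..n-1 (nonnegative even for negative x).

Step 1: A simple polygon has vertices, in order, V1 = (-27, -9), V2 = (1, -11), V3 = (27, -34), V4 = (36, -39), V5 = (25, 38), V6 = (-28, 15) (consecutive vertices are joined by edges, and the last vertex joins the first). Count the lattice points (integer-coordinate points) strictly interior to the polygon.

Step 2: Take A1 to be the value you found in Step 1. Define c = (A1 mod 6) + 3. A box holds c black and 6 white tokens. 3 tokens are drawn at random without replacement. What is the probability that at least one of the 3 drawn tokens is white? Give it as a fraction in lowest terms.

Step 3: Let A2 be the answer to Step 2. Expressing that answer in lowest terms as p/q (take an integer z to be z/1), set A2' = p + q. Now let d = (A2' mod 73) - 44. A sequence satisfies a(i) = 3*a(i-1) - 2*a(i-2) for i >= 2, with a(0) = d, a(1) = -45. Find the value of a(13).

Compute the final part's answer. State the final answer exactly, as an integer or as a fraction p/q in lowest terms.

Step 1: cross terms: (-27*-11 - 1*-9)=306, (1*-34 - 27*-11)=263, (27*-39 - 36*-34)=171, (36*38 - 25*-39)=2343, (25*15 - -28*38)=1439, (-28*-9 - -27*15)=657; twice the area = |5179| = 5179; area = 5179/2; boundary points = 2 + 1 + 1 + 11 + 1 + 1 = 17; strictly interior points = area - boundary/2 + 1 = 2582; answer 2582
Step 2: A1 = 2582; c = 5; total draws C(11,3) = 165; complement C(5,3) = 10; favorable 165 - 10 = 155; P = 31/33; answer 31/33
Step 3: A2 = 31/33; threaded value p + q = 64; d = 20; a(2) = 3*(-45) - 2*(20) = -175; iterating: a(2)=-175, a(3)=-435, a(4)=-955, a(5)=-1995, a(6)=-4075, a(7)=-8235, a(8)=-16555, a(9)=-33195, a(10)=-66475, a(11)=-133035, a(12)=-266155, a(13)=-532395; answer -532395

-532395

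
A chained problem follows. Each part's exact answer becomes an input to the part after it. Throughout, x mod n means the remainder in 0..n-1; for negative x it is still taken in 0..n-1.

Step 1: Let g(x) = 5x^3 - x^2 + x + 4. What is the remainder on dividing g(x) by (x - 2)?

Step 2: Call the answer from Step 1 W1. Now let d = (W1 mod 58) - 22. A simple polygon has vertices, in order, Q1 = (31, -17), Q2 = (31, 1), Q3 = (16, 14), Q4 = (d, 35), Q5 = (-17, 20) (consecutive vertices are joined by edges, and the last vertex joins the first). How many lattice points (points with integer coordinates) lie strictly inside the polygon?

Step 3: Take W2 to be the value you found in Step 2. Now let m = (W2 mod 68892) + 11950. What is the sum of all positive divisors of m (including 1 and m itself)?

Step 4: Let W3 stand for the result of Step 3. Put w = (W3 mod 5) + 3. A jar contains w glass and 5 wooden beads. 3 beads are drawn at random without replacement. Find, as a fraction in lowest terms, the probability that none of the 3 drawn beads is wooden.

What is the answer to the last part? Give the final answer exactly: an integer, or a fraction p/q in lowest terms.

1/12

Step 1: remainder = value at the root: 5*(2)^3 - 1*(2)^2 + 1*(2)^1 + 4 = (40) + (-4) + (2) + (4) = 42; answer 42
Step 2: W1 = 42; d = 20; cross terms: (31*1 - 31*-17)=558, (31*14 - 16*1)=418, (16*35 - 20*14)=280, (20*20 - -17*35)=995, (-17*-17 - 31*20)=-331; twice the area = |1920| = 1920; area = 960; boundary points = 18 + 1 + 1 + 1 + 1 = 22; strictly interior points = area - boundary/2 + 1 = 950; answer 950
Step 3: W2 = 950; m = 12900; 12900 = 2^2 * 3 * 5^2 * 43; sigma = (1 + 2 + 4) * (1 + 3) * (1 + 5 + 25) * (1 + 43) = 7 * 4 * 31 * 44 = 38192; answer 38192
Step 4: W3 = 38192; w = 5; total draws C(10,3) = 120; favorable C(5,3) = 10; P = 1/12; answer 1/12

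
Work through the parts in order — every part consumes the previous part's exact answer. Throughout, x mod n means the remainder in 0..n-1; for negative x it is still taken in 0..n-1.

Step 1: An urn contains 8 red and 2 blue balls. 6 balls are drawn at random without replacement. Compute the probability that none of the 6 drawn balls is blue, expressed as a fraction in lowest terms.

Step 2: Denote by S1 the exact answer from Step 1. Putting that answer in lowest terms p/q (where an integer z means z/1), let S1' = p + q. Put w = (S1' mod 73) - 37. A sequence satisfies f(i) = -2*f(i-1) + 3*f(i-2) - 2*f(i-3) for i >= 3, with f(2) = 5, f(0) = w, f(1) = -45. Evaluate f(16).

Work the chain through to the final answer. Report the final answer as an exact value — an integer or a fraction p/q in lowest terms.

Step 1: total draws C(10,6) = 210; favorable C(8,6) = 28; P = 2/15; answer 2/15
Step 2: S1 = 2/15; threaded value p + q = 17; w = -20; f(3) = -2*(5) + 3*(-45) - 2*(-20) = -105; iterating: f(3)=-105, f(4)=315, f(5)=-955, f(6)=3065, f(7)=-9625, f(8)=30355, f(9)=-95715, f(10)=301745, f(11)=-951345, f(12)=2999355, f(13)=-9456235, f(14)=29813225, f(15)=-93993865, f(16)=296339875; answer 296339875

296339875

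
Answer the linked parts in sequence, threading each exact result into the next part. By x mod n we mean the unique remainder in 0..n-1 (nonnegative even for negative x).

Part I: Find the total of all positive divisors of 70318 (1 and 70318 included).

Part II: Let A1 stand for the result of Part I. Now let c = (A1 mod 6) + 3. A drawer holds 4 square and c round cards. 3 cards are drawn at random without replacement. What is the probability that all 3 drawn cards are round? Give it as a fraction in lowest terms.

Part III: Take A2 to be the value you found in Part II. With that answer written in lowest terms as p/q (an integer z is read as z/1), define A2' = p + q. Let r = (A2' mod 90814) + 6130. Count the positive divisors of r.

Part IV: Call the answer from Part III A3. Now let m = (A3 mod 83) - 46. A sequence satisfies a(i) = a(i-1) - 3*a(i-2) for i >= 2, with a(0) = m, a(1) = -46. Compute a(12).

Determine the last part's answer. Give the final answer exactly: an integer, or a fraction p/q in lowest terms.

Part I: 70318 = 2 * 35159; sigma = (1 + 2) * (1 + 35159) = 3 * 35160 = 105480; answer 105480
Part II: A1 = 105480; c = 3; total draws C(7,3) = 35; favorable C(3,3) = 1; P = 1/35; answer 1/35
Part III: A2 = 1/35; threaded value p + q = 36; r = 6166; 6166 = 2 * 3083; number of divisors = (1+1) * (1+1) = 4; answer 4
Part IV: A3 = 4; m = -42; a(2) = 1*(-46) - 3*(-42) = 80; iterating: a(2)=80, a(3)=218, a(4)=-22, a(5)=-676, a(6)=-610, a(7)=1418, a(8)=3248, a(9)=-1006, a(10)=-10750, a(11)=-7732, a(12)=24518; answer 24518

24518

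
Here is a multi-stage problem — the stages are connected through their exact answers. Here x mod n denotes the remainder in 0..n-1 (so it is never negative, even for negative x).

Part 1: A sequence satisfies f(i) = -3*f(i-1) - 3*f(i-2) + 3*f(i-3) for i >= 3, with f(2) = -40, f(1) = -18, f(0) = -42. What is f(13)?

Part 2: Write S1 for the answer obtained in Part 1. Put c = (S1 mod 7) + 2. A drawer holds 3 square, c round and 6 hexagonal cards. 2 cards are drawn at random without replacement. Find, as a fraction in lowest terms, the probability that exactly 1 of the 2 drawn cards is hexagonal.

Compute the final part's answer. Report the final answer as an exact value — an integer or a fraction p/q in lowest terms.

Part 1: f(3) = -3*(-40) - 3*(-18) + 3*(-42) = 48; iterating: f(3)=48, f(4)=-78, f(5)=-30, f(6)=468, f(7)=-1548, f(8)=3150, f(9)=-3402, f(10)=-3888, f(11)=31320, f(12)=-92502, f(13)=171882; answer 171882
Part 2: S1 = 171882; c = 6; total draws C(15,2) = 105; favorable C(6,1)*C(9,1) = 54; P = 18/35; answer 18/35

18/35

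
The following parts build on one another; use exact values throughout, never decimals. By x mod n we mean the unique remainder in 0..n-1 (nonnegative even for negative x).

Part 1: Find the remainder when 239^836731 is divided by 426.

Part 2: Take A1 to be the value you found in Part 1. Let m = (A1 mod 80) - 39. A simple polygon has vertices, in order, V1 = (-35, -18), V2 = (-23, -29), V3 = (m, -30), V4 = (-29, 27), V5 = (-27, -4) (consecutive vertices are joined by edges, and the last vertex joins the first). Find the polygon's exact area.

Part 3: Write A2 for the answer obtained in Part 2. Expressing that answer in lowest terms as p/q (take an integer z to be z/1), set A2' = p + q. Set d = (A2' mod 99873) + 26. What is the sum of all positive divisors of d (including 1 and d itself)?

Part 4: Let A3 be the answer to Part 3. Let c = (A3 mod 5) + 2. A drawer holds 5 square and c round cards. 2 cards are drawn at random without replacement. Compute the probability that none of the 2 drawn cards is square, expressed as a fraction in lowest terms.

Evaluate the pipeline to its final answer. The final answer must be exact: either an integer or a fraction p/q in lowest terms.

Part 1: squarings mod 426: 239^1=239, 239^2=37, 239^4=91, 239^8=187, 239^16=37, 239^32=91, 239^64=187, 239^128=37, 239^256=91, 239^512=187, 239^1024=37, 239^2048=91, 239^4096=187, 239^8192=37, 239^16384=91, 239^32768=187, 239^65536=37, 239^131072=91, 239^262144=187, 239^524288=37; 239^836731 = 239^1 * 239^2 * 239^8 * 239^16 * 239^32 * 239^64 * 239^1024 * 239^16384 * 239^32768 * 239^262144 * 239^524288 = 425 (mod 426); answer 425
Part 2: A1 = 425; m = -14; cross terms: (-35*-29 - -23*-18)=601, (-23*-30 - -14*-29)=284, (-14*27 - -29*-30)=-1248, (-29*-4 - -27*27)=845, (-27*-18 - -35*-4)=346; twice the area = |828| = 828; area = 414; answer 414
Part 3: A2 = 414; threaded value p + q = 415; d = 441; 441 = 3^2 * 7^2; sigma = (1 + 3 + 9) * (1 + 7 + 49) = 13 * 57 = 741; answer 741
Part 4: A3 = 741; c = 3; total draws C(8,2) = 28; favorable C(3,2) = 3; P = 3/28; answer 3/28

3/28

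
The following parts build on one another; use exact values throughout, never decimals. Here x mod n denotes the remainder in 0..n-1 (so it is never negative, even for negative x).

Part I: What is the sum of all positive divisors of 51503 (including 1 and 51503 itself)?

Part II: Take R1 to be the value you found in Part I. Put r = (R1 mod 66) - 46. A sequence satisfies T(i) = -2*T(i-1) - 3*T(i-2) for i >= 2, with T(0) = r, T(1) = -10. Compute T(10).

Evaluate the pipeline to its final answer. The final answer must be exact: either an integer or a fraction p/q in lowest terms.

4598

Part I: 51503 is prime, so its only divisors are 1 and 51503; sigma = 1 + 51503 = 51504; answer 51504
Part II: R1 = 51504; r = -22; T(2) = -2*(-10) - 3*(-22) = 86; iterating: T(2)=86, T(3)=-142, T(4)=26, T(5)=374, T(6)=-826, T(7)=530, T(8)=1418, T(9)=-4426, T(10)=4598; answer 4598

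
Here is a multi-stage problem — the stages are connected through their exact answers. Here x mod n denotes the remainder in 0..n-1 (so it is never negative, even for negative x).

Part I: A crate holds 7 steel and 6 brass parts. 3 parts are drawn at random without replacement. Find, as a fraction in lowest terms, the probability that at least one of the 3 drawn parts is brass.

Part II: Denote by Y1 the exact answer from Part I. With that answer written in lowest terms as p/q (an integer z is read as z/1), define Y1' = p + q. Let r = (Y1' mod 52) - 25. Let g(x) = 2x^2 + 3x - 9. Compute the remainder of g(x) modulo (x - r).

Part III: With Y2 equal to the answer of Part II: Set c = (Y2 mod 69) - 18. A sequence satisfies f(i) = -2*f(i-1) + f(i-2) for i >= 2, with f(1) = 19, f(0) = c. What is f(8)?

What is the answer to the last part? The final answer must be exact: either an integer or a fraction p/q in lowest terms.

-6400

Part I: total draws C(13,3) = 286; complement C(7,3) = 35; favorable 286 - 35 = 251; P = 251/286; answer 251/286
Part II: Y1 = 251/286; threaded value p + q = 537; r = -8; remainder = value at the root: 2*(-8)^2 + 3*(-8)^1 - 9 = (128) + (-24) + (-9) = 95; answer 95
Part III: Y2 = 95; c = 8; f(2) = -2*(19) + 1*(8) = -30; iterating: f(2)=-30, f(3)=79, f(4)=-188, f(5)=455, f(6)=-1098, f(7)=2651, f(8)=-6400; answer -6400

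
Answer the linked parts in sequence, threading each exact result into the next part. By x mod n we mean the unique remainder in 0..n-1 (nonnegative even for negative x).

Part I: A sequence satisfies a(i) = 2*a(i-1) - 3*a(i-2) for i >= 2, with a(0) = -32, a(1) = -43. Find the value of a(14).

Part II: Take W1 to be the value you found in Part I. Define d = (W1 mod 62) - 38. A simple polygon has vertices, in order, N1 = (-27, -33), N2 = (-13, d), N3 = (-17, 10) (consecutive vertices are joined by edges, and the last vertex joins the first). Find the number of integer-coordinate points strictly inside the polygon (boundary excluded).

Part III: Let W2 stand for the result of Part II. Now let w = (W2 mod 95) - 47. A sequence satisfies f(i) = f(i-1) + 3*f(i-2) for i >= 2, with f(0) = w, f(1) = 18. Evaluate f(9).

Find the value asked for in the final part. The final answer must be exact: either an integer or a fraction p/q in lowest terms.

Part I: a(2) = 2*(-43) - 3*(-32) = 10; iterating: a(2)=10, a(3)=149, a(4)=268, a(5)=89, a(6)=-626, a(7)=-1519, a(8)=-1160, a(9)=2237, a(10)=7954, a(11)=9197, a(12)=-5468, a(13)=-38527, a(14)=-60650; answer -60650
Part II: W1 = -60650; d = 10; cross terms: (-27*10 - -13*-33)=-699, (-13*10 - -17*10)=40, (-17*-33 - -27*10)=831; twice the area = |172| = 172; area = 86; boundary points = 1 + 4 + 1 = 6; strictly interior points = area - boundary/2 + 1 = 84; answer 84
Part III: W2 = 84; w = 37; f(2) = 1*(18) + 3*(37) = 129; iterating: f(2)=129, f(3)=183, f(4)=570, f(5)=1119, f(6)=2829, f(7)=6186, f(8)=14673, f(9)=33231; answer 33231

33231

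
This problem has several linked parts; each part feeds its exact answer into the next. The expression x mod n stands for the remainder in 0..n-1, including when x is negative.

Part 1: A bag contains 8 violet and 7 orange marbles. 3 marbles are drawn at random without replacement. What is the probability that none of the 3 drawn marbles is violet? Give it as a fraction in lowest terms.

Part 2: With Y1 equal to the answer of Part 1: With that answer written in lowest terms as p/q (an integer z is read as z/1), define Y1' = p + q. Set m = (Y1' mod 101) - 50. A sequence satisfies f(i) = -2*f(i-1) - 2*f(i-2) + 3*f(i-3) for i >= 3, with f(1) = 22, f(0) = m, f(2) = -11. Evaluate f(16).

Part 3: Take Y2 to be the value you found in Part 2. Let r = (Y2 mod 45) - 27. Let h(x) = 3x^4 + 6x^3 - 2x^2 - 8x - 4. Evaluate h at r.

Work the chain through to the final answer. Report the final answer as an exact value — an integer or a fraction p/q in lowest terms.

Part 1: total draws C(15,3) = 455; favorable C(7,3) = 35; P = 1/13; answer 1/13
Part 2: Y1 = 1/13; threaded value p + q = 14; m = -36; f(3) = -2*(-11) - 2*(22) + 3*(-36) = -130; iterating: f(3)=-130, f(4)=348, f(5)=-469, f(6)=-148, f(7)=2278, f(8)=-5667, f(9)=6334, f(10)=5500, f(11)=-40669, f(12)=89340, f(13)=-80842, f(14)=-139003, f(15)=707710, f(16)=-1379940; answer -1379940
Part 3: Y2 = -1379940; r = 3; 3*(3)^4 + 6*(3)^3 - 2*(3)^2 - 8*(3)^1 - 4 = (243) + (162) + (-18) + (-24) + (-4) = 359; answer 359

359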